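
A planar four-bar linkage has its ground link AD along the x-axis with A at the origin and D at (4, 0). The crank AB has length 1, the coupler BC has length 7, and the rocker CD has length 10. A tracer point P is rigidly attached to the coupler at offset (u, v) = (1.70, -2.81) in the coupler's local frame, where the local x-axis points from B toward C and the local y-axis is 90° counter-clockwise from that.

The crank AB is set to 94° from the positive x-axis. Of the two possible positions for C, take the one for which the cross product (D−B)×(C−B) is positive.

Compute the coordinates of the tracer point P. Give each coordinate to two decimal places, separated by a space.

1.95 3.59

A=(0,0), D=(4.00,0)
B = A + 1.00·(cos94°, sin94°) = (-0.0698, 0.9976)
|BD| = 4.1902
circle(B,7.00) ∩ circle(D,10.00): a=-3.9905, h=5.7512
  candidates: C₊=(-2.5763,7.5334) cross=24.099; C₋=(-5.3147,-3.6383) cross=-24.099
  mode + wants cross > 0 → take C=(-2.5763,7.5334) (cross=24.099)
ex = (C−B)/|BC| = (-0.3581,0.9337); ey = (-0.9337,-0.3581)
P = B + 1.70·ex + -2.81·ey = (1.9452,3.5910)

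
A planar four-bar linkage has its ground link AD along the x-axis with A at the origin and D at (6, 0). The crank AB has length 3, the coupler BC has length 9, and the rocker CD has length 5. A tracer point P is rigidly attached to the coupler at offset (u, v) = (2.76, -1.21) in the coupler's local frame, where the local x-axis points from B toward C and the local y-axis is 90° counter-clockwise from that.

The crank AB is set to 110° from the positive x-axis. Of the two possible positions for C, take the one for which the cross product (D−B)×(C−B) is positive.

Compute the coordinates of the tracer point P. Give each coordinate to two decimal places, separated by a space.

A=(0,0), D=(6.00,0)
B = A + 3.00·(cos110°, sin110°) = (-1.0261, 2.8191)
|BD| = 7.5705
circle(B,9.00) ∩ circle(D,5.00): a=7.4838, h=4.9992
  candidates: C₊=(7.7811,4.6720) cross=37.847; C₋=(4.0579,-4.6074) cross=-37.847
  mode + wants cross > 0 → take C=(7.7811,4.6720) (cross=37.847)
ex = (C−B)/|BC| = (0.9786,0.2059); ey = (-0.2059,0.9786)
P = B + 2.76·ex + -1.21·ey = (1.9239,2.2032)

1.92 2.20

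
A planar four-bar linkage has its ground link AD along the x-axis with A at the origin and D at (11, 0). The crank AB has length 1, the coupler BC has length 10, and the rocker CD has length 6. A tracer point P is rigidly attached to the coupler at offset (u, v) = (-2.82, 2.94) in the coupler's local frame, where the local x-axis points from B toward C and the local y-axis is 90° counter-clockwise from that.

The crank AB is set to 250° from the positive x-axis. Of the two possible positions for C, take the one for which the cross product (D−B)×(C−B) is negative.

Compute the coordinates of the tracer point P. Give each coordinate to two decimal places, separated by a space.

A=(0,0), D=(11.00,0)
B = A + 1.00·(cos250°, sin250°) = (-0.3420, -0.9397)
|BD| = 11.3809
circle(B,10.00) ∩ circle(D,6.00): a=8.5022, h=5.2643
  candidates: C₊=(7.6965,5.0087) cross=59.913; C₋=(8.5658,-5.4840) cross=-59.913
  mode - wants cross < 0 → take C=(8.5658,-5.4840) (cross=-59.913)
ex = (C−B)/|BC| = (0.8908,-0.4544); ey = (0.4544,0.8908)
P = B + -2.82·ex + 2.94·ey = (-1.5180,2.9607)

-1.52 2.96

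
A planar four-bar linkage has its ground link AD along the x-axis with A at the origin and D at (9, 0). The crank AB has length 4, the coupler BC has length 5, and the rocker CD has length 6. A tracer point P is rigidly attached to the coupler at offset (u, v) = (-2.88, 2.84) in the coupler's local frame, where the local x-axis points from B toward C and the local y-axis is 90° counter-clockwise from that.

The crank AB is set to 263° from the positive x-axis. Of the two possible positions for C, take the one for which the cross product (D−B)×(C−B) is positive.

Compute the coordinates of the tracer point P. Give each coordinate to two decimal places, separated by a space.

-4.53 -4.04

A=(0,0), D=(9.00,0)
B = A + 4.00·(cos263°, sin263°) = (-0.4875, -3.9702)
|BD| = 10.2847
circle(B,5.00) ∩ circle(D,6.00): a=4.6076, h=1.9417
  candidates: C₊=(3.0134,-0.4003) cross=19.970; C₋=(4.5125,-3.9828) cross=-19.970
  mode + wants cross > 0 → take C=(3.0134,-0.4003) (cross=19.970)
ex = (C−B)/|BC| = (0.7002,0.7140); ey = (-0.7140,0.7002)
P = B + -2.88·ex + 2.84·ey = (-4.5317,-4.0380)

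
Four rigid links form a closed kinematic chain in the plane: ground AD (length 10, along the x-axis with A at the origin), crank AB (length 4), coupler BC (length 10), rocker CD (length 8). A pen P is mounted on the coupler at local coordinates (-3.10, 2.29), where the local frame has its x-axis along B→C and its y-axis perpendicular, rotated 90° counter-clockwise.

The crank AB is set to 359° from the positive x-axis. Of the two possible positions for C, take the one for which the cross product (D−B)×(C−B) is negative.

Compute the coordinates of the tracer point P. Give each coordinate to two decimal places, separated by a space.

3.93 3.78

A=(0,0), D=(10.00,0)
B = A + 4.00·(cos359°, sin359°) = (3.9994, -0.0698)
|BD| = 6.0010
circle(B,10.00) ∩ circle(D,8.00): a=6.0000, h=8.0000
  candidates: C₊=(9.9059,7.9994) cross=48.008; C₋=(10.0920,-7.9995) cross=-48.008
  mode - wants cross < 0 → take C=(10.0920,-7.9995) (cross=-48.008)
ex = (C−B)/|BC| = (0.6093,-0.7930); ey = (0.7930,0.6093)
P = B + -3.10·ex + 2.29·ey = (3.9266,3.7836)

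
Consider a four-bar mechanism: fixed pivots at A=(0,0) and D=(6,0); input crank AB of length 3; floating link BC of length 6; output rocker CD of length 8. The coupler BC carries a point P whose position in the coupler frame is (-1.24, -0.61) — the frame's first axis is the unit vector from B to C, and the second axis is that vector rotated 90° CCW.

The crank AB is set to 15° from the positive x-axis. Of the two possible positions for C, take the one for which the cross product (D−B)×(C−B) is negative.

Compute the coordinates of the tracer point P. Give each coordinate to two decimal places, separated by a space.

3.27 2.11

A=(0,0), D=(6.00,0)
B = A + 3.00·(cos15°, sin15°) = (2.8978, 0.7765)
|BD| = 3.1979
circle(B,6.00) ∩ circle(D,8.00): a=-2.7789, h=5.3177
  candidates: C₊=(1.4932,6.6097) cross=17.006; C₋=(-1.0891,-3.7074) cross=-17.006
  mode - wants cross < 0 → take C=(-1.0891,-3.7074) (cross=-17.006)
ex = (C−B)/|BC| = (-0.6645,-0.7473); ey = (0.7473,-0.6645)
P = B + -1.24·ex + -0.61·ey = (3.2659,2.1084)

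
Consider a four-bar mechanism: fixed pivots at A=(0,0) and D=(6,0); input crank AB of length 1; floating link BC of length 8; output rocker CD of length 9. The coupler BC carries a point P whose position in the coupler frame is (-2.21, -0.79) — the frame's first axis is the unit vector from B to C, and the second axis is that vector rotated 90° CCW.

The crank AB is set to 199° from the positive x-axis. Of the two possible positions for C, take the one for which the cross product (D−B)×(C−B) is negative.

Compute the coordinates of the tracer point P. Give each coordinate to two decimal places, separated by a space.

A=(0,0), D=(6.00,0)
B = A + 1.00·(cos199°, sin199°) = (-0.9455, -0.3256)
|BD| = 6.9531
circle(B,8.00) ∩ circle(D,9.00): a=2.2541, h=7.6759
  candidates: C₊=(0.9467,7.4474) cross=53.371; C₋=(1.6655,-7.8875) cross=-53.371
  mode - wants cross < 0 → take C=(1.6655,-7.8875) (cross=-53.371)
ex = (C−B)/|BC| = (0.3264,-0.9452); ey = (0.9452,0.3264)
P = B + -2.21·ex + -0.79·ey = (-2.4136,1.5056)

-2.41 1.51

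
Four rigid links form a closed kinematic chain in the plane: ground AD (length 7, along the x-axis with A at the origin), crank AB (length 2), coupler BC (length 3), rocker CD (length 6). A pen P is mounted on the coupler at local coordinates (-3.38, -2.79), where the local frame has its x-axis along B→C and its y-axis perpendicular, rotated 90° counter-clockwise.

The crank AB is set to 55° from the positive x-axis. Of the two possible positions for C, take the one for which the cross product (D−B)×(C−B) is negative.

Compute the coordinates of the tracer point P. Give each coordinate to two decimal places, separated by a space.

-1.65 5.01

A=(0,0), D=(7.00,0)
B = A + 2.00·(cos55°, sin55°) = (1.1472, 1.6383)
|BD| = 6.0778
circle(B,3.00) ∩ circle(D,6.00): a=0.8177, h=2.8864
  candidates: C₊=(2.7126,4.1975) cross=17.543; C₋=(1.1566,-1.3617) cross=-17.543
  mode - wants cross < 0 → take C=(1.1566,-1.3617) (cross=-17.543)
ex = (C−B)/|BC| = (0.0031,-1.0000); ey = (1.0000,0.0031)
P = B + -3.38·ex + -2.79·ey = (-1.6534,5.0095)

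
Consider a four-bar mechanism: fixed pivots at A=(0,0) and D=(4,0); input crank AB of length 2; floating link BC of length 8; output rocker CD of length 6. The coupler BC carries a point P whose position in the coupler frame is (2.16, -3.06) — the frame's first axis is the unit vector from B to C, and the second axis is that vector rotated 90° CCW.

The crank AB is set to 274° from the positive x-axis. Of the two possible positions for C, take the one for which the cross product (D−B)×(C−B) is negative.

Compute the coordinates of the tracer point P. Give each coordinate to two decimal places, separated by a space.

1.11 -5.61

A=(0,0), D=(4.00,0)
B = A + 2.00·(cos274°, sin274°) = (0.1395, -1.9951)
|BD| = 4.3456
circle(B,8.00) ∩ circle(D,6.00): a=5.3945, h=5.9076
  candidates: C₊=(2.2195,5.7297) cross=25.672; C₋=(7.6441,-4.7666) cross=-25.672
  mode - wants cross < 0 → take C=(7.6441,-4.7666) (cross=-25.672)
ex = (C−B)/|BC| = (0.9381,-0.3464); ey = (0.3464,0.9381)
P = B + 2.16·ex + -3.06·ey = (1.1057,-5.6139)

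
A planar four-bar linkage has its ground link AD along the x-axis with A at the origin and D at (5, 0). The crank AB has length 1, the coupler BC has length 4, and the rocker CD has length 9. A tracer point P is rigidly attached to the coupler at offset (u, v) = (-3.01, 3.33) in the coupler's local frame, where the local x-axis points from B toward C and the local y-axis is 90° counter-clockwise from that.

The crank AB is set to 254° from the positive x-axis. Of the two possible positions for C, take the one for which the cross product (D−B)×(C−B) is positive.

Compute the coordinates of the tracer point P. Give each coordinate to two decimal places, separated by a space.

A=(0,0), D=(5.00,0)
B = A + 1.00·(cos254°, sin254°) = (-0.2756, -0.9613)
|BD| = 5.3625
circle(B,4.00) ∩ circle(D,9.00): a=-3.3794, h=2.1401
  candidates: C₊=(-3.9839,0.5384) cross=11.476; C₋=(-3.2166,-3.6724) cross=-11.476
  mode + wants cross > 0 → take C=(-3.9839,0.5384) (cross=11.476)
ex = (C−B)/|BC| = (-0.9271,0.3749); ey = (-0.3749,-0.9271)
P = B + -3.01·ex + 3.33·ey = (1.2664,-5.1769)

1.27 -5.18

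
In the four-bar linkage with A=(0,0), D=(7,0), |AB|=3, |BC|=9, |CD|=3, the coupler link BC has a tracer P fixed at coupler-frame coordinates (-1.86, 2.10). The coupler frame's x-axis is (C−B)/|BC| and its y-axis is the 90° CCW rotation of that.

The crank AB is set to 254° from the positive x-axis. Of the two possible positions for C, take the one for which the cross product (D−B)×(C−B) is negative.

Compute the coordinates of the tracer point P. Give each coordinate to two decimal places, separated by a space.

-2.72 -0.81

A=(0,0), D=(7.00,0)
B = A + 3.00·(cos254°, sin254°) = (-0.8269, -2.8838)
|BD| = 8.3413
circle(B,9.00) ∩ circle(D,3.00): a=8.4865, h=2.9965
  candidates: C₊=(6.1003,2.8619) cross=24.994; C₋=(8.1723,-2.7615) cross=-24.994
  mode - wants cross < 0 → take C=(8.1723,-2.7615) (cross=-24.994)
ex = (C−B)/|BC| = (0.9999,0.0136); ey = (-0.0136,0.9999)
P = B + -1.86·ex + 2.10·ey = (-2.7153,-0.8093)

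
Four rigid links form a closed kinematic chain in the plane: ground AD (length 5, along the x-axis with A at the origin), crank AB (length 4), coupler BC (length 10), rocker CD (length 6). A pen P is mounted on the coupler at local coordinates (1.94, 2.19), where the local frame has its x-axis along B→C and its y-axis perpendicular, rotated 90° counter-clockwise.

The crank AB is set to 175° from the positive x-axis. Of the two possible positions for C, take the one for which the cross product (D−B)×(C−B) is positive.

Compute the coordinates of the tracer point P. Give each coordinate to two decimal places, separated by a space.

-3.61 3.25

A=(0,0), D=(5.00,0)
B = A + 4.00·(cos175°, sin175°) = (-3.9848, 0.3486)
|BD| = 8.9915
circle(B,10.00) ∩ circle(D,6.00): a=8.0547, h=5.9264
  candidates: C₊=(4.2936,5.9583) cross=53.288; C₋=(3.8341,-5.8856) cross=-53.288
  mode + wants cross > 0 → take C=(4.2936,5.9583) (cross=53.288)
ex = (C−B)/|BC| = (0.8278,0.5610); ey = (-0.5610,0.8278)
P = B + 1.94·ex + 2.19·ey = (-3.6073,3.2499)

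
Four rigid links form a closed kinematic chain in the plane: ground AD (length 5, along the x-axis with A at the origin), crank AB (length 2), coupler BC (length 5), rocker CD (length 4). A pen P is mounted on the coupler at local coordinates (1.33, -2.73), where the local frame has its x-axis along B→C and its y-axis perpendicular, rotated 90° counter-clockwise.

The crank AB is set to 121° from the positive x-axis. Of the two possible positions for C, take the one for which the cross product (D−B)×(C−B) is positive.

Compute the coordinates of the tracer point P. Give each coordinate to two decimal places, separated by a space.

A=(0,0), D=(5.00,0)
B = A + 2.00·(cos121°, sin121°) = (-1.0301, 1.7143)
|BD| = 6.2690
circle(B,5.00) ∩ circle(D,4.00): a=3.8523, h=3.1874
  candidates: C₊=(3.5470,3.7268) cross=19.982; C₋=(1.8038,-2.4050) cross=-19.982
  mode + wants cross > 0 → take C=(3.5470,3.7268) (cross=19.982)
ex = (C−B)/|BC| = (0.9154,0.4025); ey = (-0.4025,0.9154)
P = B + 1.33·ex + -2.73·ey = (1.2862,-0.2495)

1.29 -0.25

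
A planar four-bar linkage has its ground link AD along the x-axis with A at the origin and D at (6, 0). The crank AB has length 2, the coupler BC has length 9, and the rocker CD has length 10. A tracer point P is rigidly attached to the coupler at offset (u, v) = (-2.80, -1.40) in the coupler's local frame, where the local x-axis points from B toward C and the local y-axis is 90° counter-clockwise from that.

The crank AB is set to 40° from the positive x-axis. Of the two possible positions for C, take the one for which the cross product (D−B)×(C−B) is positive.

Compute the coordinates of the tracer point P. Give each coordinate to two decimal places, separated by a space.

A=(0,0), D=(6.00,0)
B = A + 2.00·(cos40°, sin40°) = (1.5321, 1.2856)
|BD| = 4.6492
circle(B,9.00) ∩ circle(D,10.00): a=0.2812, h=8.9956
  candidates: C₊=(4.2898,9.8527) cross=41.822; C₋=(-0.6851,-7.4370) cross=-41.822
  mode + wants cross > 0 → take C=(4.2898,9.8527) (cross=41.822)
ex = (C−B)/|BC| = (0.3064,0.9519); ey = (-0.9519,0.3064)
P = B + -2.80·ex + -1.40·ey = (2.0068,-1.8087)

2.01 -1.81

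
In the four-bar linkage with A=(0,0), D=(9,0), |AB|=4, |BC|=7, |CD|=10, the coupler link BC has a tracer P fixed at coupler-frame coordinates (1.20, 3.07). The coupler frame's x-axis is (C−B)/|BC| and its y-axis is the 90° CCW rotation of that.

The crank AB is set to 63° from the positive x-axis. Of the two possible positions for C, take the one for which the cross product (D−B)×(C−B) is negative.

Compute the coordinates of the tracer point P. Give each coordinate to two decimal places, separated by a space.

4.31 1.40

A=(0,0), D=(9.00,0)
B = A + 4.00·(cos63°, sin63°) = (1.8160, 3.5640)
|BD| = 8.0195
circle(B,7.00) ∩ circle(D,10.00): a=0.8300, h=6.9506
  candidates: C₊=(5.6485,9.4216) cross=55.741; C₋=(-0.5295,-3.0313) cross=-55.741
  mode - wants cross < 0 → take C=(-0.5295,-3.0313) (cross=-55.741)
ex = (C−B)/|BC| = (-0.3351,-0.9422); ey = (0.9422,-0.3351)
P = B + 1.20·ex + 3.07·ey = (4.3064,1.4047)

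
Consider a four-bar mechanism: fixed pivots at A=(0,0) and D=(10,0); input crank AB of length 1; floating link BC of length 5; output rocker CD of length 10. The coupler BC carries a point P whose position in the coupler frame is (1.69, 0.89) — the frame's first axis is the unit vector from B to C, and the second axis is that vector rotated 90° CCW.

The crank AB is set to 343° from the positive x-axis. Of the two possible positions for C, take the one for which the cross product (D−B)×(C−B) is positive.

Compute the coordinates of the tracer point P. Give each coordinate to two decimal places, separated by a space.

A=(0,0), D=(10.00,0)
B = A + 1.00·(cos343°, sin343°) = (0.9563, -0.2924)
|BD| = 9.0484
circle(B,5.00) ∩ circle(D,10.00): a=0.3798, h=4.9856
  candidates: C₊=(1.1749,4.7028) cross=45.111; C₋=(1.4970,-5.2630) cross=-45.111
  mode + wants cross > 0 → take C=(1.1749,4.7028) (cross=45.111)
ex = (C−B)/|BC| = (0.0437,0.9990); ey = (-0.9990,0.0437)
P = B + 1.69·ex + 0.89·ey = (0.1410,1.4349)

0.14 1.43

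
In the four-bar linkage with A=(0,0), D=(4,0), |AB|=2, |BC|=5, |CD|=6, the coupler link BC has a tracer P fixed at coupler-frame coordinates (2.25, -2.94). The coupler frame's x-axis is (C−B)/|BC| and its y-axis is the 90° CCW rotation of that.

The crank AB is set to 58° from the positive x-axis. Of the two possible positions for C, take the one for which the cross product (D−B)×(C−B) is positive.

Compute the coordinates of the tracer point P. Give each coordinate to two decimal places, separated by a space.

4.74 2.12

A=(0,0), D=(4.00,0)
B = A + 2.00·(cos58°, sin58°) = (1.0598, 1.6961)
|BD| = 3.3943
circle(B,5.00) ∩ circle(D,6.00): a=0.0768, h=4.9994
  candidates: C₊=(3.6245,5.9882) cross=16.970; C₋=(-1.3718,-2.6728) cross=-16.970
  mode + wants cross > 0 → take C=(3.6245,5.9882) (cross=16.970)
ex = (C−B)/|BC| = (0.5129,0.8584); ey = (-0.8584,0.5129)
P = B + 2.25·ex + -2.94·ey = (4.7377,2.1195)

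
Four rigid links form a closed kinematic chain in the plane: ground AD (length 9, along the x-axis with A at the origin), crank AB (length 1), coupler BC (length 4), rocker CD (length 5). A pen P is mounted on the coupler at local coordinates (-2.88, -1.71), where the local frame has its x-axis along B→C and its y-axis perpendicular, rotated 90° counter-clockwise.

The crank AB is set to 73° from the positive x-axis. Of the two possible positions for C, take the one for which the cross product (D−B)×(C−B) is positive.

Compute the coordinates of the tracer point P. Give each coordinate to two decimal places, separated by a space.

-2.30 -1.16

A=(0,0), D=(9.00,0)
B = A + 1.00·(cos73°, sin73°) = (0.2924, 0.9563)
|BD| = 8.7600
circle(B,4.00) ∩ circle(D,5.00): a=3.8663, h=1.0256
  candidates: C₊=(4.2475,1.5537) cross=8.984; C₋=(4.0236,-0.4852) cross=-8.984
  mode + wants cross > 0 → take C=(4.2475,1.5537) (cross=8.984)
ex = (C−B)/|BC| = (0.9888,0.1493); ey = (-0.1493,0.9888)
P = B + -2.88·ex + -1.71·ey = (-2.3000,-1.1646)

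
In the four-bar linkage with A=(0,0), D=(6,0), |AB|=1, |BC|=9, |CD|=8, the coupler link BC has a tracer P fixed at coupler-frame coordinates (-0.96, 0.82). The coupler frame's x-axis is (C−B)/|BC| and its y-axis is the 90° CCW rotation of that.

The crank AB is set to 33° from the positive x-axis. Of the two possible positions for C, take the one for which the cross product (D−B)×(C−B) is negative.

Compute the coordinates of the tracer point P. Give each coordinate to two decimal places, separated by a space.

1.24 1.74

A=(0,0), D=(6.00,0)
B = A + 1.00·(cos33°, sin33°) = (0.8387, 0.5446)
|BD| = 5.1900
circle(B,9.00) ∩ circle(D,8.00): a=4.2328, h=7.9425
  candidates: C₊=(5.8816,7.9991) cross=41.222; C₋=(4.2146,-7.7982) cross=-41.222
  mode - wants cross < 0 → take C=(4.2146,-7.7982) (cross=-41.222)
ex = (C−B)/|BC| = (0.3751,-0.9270); ey = (0.9270,0.3751)
P = B + -0.96·ex + 0.82·ey = (1.2387,1.7421)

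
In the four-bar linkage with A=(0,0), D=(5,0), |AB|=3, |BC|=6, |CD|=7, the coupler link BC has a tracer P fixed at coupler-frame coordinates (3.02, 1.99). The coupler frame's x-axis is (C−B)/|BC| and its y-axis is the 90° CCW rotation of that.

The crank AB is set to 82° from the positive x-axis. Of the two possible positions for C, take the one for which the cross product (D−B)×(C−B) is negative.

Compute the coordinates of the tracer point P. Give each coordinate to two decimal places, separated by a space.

1.37 -0.52

A=(0,0), D=(5.00,0)
B = A + 3.00·(cos82°, sin82°) = (0.4175, 2.9708)
|BD| = 5.4612
circle(B,6.00) ∩ circle(D,7.00): a=1.5404, h=5.7989
  candidates: C₊=(4.8646,6.9987) cross=31.669; C₋=(-1.4444,-2.7330) cross=-31.669
  mode - wants cross < 0 → take C=(-1.4444,-2.7330) (cross=-31.669)
ex = (C−B)/|BC| = (-0.3103,-0.9506); ey = (0.9506,-0.3103)
P = B + 3.02·ex + 1.99·ey = (1.3721,-0.5176)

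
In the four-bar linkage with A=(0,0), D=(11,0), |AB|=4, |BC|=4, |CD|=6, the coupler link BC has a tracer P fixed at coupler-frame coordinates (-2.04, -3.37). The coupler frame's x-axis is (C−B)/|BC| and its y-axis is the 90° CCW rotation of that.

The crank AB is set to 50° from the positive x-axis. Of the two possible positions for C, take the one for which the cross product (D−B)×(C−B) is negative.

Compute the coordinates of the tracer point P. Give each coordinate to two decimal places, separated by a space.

-1.35 2.64

A=(0,0), D=(11.00,0)
B = A + 4.00·(cos50°, sin50°) = (2.5712, 3.0642)
|BD| = 8.9685
circle(B,4.00) ∩ circle(D,6.00): a=3.3693, h=2.1559
  candidates: C₊=(6.4743,3.9392) cross=19.336; C₋=(5.0011,-0.1132) cross=-19.336
  mode - wants cross < 0 → take C=(5.0011,-0.1132) (cross=-19.336)
ex = (C−B)/|BC| = (0.6075,-0.7943); ey = (0.7943,0.6075)
P = B + -2.04·ex + -3.37·ey = (-1.3450,2.6374)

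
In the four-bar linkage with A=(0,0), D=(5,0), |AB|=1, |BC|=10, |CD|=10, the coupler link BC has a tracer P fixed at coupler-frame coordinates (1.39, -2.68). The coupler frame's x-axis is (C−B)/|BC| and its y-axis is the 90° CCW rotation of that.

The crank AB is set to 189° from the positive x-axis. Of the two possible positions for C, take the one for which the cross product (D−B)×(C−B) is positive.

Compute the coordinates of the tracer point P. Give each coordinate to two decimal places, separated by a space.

A=(0,0), D=(5.00,0)
B = A + 1.00·(cos189°, sin189°) = (-0.9877, -0.1564)
|BD| = 5.9897
circle(B,10.00) ∩ circle(D,10.00): a=2.9949, h=9.5410
  candidates: C₊=(1.7570,9.4595) cross=57.148; C₋=(2.2553,-9.6160) cross=-57.148
  mode + wants cross > 0 → take C=(1.7570,9.4595) (cross=57.148)
ex = (C−B)/|BC| = (0.2745,0.9616); ey = (-0.9616,0.2745)
P = B + 1.39·ex + -2.68·ey = (1.9709,0.4446)

1.97 0.44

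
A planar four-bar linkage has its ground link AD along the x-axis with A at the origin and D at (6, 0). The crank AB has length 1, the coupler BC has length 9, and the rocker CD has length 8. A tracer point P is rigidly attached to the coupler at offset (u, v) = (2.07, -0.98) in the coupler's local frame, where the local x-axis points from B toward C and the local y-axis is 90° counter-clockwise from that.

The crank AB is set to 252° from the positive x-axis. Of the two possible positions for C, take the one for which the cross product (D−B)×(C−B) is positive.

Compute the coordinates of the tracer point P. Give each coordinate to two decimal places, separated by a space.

A=(0,0), D=(6.00,0)
B = A + 1.00·(cos252°, sin252°) = (-0.3090, -0.9511)
|BD| = 6.3803
circle(B,9.00) ∩ circle(D,8.00): a=4.5224, h=7.7813
  candidates: C₊=(3.0029,7.4174) cross=49.647; C₋=(5.3227,-7.9713) cross=-49.647
  mode + wants cross > 0 → take C=(3.0029,7.4174) (cross=49.647)
ex = (C−B)/|BC| = (0.3680,0.9298); ey = (-0.9298,0.3680)
P = B + 2.07·ex + -0.98·ey = (1.3640,0.6131)

1.36 0.61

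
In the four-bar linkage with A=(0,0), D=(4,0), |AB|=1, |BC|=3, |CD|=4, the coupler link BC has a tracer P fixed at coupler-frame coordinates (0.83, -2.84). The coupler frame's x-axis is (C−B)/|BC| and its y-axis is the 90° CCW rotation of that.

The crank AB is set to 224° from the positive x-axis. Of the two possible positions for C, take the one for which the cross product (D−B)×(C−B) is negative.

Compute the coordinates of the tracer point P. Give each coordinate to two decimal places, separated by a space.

-2.28 -3.21

A=(0,0), D=(4.00,0)
B = A + 1.00·(cos224°, sin224°) = (-0.7193, -0.6947)
|BD| = 4.7702
circle(B,3.00) ∩ circle(D,4.00): a=1.6514, h=2.5046
  candidates: C₊=(0.5497,2.0237) cross=11.947; C₋=(1.2792,-2.9321) cross=-11.947
  mode - wants cross < 0 → take C=(1.2792,-2.9321) (cross=-11.947)
ex = (C−B)/|BC| = (0.6662,-0.7458); ey = (0.7458,0.6662)
P = B + 0.83·ex + -2.84·ey = (-2.2845,-3.2056)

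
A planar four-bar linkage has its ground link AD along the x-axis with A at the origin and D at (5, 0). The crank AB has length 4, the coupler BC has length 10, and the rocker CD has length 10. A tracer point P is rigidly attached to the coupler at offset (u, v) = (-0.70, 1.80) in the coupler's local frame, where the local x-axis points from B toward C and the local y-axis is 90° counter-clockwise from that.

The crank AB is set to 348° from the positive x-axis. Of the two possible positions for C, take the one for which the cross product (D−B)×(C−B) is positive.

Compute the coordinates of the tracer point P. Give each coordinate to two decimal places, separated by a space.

2.80 -2.41

A=(0,0), D=(5.00,0)
B = A + 4.00·(cos348°, sin348°) = (3.9126, -0.8316)
|BD| = 1.3690
circle(B,10.00) ∩ circle(D,10.00): a=0.6845, h=9.9765
  candidates: C₊=(-1.6044,7.5088) cross=13.658; C₋=(10.5170,-8.3404) cross=-13.658
  mode + wants cross > 0 → take C=(-1.6044,7.5088) (cross=13.658)
ex = (C−B)/|BC| = (-0.5517,0.8340); ey = (-0.8340,-0.5517)
P = B + -0.70·ex + 1.80·ey = (2.7975,-2.4085)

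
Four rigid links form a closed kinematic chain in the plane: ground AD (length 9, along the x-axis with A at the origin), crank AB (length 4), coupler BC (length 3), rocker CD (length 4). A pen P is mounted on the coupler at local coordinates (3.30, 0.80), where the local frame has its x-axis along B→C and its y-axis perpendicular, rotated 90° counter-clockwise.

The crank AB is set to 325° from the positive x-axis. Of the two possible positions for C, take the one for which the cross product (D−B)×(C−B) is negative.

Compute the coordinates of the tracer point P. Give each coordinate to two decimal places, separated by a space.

6.67 -2.15

A=(0,0), D=(9.00,0)
B = A + 4.00·(cos325°, sin325°) = (3.2766, -2.2943)
|BD| = 6.1661
circle(B,3.00) ∩ circle(D,4.00): a=2.5154, h=1.6348
  candidates: C₊=(5.0032,0.1591) cross=10.080; C₋=(6.2197,-2.8758) cross=-10.080
  mode - wants cross < 0 → take C=(6.2197,-2.8758) (cross=-10.080)
ex = (C−B)/|BC| = (0.9810,-0.1938); ey = (0.1938,0.9810)
P = B + 3.30·ex + 0.80·ey = (6.6691,-2.1491)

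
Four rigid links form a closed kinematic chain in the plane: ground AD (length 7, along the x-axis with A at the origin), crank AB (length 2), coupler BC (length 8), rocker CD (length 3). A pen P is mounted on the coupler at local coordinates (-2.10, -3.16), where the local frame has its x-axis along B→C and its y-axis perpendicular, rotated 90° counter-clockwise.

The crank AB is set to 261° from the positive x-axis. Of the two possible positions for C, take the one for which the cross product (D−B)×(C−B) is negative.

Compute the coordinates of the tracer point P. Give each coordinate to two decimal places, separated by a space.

-2.78 -4.86

A=(0,0), D=(7.00,0)
B = A + 2.00·(cos261°, sin261°) = (-0.3129, -1.9754)
|BD| = 7.5750
circle(B,8.00) ∩ circle(D,3.00): a=7.4179, h=2.9959
  candidates: C₊=(6.0671,2.8513) cross=22.694; C₋=(7.6296,-2.9332) cross=-22.694
  mode - wants cross < 0 → take C=(7.6296,-2.9332) (cross=-22.694)
ex = (C−B)/|BC| = (0.9928,-0.1197); ey = (0.1197,0.9928)
P = B + -2.10·ex + -3.16·ey = (-2.7761,-4.8612)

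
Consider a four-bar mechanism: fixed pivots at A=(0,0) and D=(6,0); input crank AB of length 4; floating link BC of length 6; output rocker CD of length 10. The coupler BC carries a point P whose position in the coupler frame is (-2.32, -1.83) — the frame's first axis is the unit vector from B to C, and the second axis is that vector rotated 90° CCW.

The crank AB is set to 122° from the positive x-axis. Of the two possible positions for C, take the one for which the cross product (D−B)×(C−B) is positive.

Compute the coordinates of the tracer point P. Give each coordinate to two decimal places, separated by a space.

A=(0,0), D=(6.00,0)
B = A + 4.00·(cos122°, sin122°) = (-2.1197, 3.3922)
|BD| = 8.7998
circle(B,6.00) ∩ circle(D,10.00): a=0.7634, h=5.9512
  candidates: C₊=(0.8789,8.5892) cross=52.370; C₋=(-3.7094,-2.3934) cross=-52.370
  mode + wants cross > 0 → take C=(0.8789,8.5892) (cross=52.370)
ex = (C−B)/|BC| = (0.4998,0.8662); ey = (-0.8662,0.4998)
P = B + -2.32·ex + -1.83·ey = (-1.6940,0.4681)

-1.69 0.47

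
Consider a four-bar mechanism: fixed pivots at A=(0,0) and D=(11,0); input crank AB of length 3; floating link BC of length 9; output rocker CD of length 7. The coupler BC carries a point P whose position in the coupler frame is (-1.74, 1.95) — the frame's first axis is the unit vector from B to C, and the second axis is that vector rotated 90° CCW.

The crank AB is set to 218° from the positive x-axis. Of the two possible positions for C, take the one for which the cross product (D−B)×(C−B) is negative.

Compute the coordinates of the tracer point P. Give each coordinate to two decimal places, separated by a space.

A=(0,0), D=(11.00,0)
B = A + 3.00·(cos218°, sin218°) = (-2.3640, -1.8470)
|BD| = 13.4911
circle(B,9.00) ∩ circle(D,7.00): a=7.9315, h=4.2534
  candidates: C₊=(4.9105,3.4522) cross=57.383; C₋=(6.0751,-4.9745) cross=-57.383
  mode - wants cross < 0 → take C=(6.0751,-4.9745) (cross=-57.383)
ex = (C−B)/|BC| = (0.9377,-0.3475); ey = (0.3475,0.9377)
P = B + -1.74·ex + 1.95·ey = (-3.3180,0.5861)

-3.32 0.59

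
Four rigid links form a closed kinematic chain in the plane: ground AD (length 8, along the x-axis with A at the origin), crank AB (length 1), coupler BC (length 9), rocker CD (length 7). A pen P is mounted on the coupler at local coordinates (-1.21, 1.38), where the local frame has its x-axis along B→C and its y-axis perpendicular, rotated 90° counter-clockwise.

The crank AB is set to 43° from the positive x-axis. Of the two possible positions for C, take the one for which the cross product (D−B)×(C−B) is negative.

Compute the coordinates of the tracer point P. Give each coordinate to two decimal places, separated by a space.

1.16 2.47

A=(0,0), D=(8.00,0)
B = A + 1.00·(cos43°, sin43°) = (0.7314, 0.6820)
|BD| = 7.3006
circle(B,9.00) ∩ circle(D,7.00): a=5.8419, h=6.8463
  candidates: C₊=(7.1873,6.9527) cross=49.982; C₋=(5.9081,-6.6801) cross=-49.982
  mode - wants cross < 0 → take C=(5.9081,-6.6801) (cross=-49.982)
ex = (C−B)/|BC| = (0.5752,-0.8180); ey = (0.8180,0.5752)
P = B + -1.21·ex + 1.38·ey = (1.1642,2.4656)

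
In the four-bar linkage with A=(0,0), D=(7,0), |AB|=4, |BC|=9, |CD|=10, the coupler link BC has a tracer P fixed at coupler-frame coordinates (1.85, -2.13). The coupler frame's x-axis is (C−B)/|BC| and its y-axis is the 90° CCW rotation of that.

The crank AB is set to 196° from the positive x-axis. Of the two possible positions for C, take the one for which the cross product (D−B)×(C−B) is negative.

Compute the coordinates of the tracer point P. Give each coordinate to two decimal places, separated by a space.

A=(0,0), D=(7.00,0)
B = A + 4.00·(cos196°, sin196°) = (-3.8450, -1.1025)
|BD| = 10.9009
circle(B,9.00) ∩ circle(D,10.00): a=4.5790, h=7.7481
  candidates: C₊=(-0.0732,7.0689) cross=84.461; C₋=(1.4941,-8.3478) cross=-84.461
  mode - wants cross < 0 → take C=(1.4941,-8.3478) (cross=-84.461)
ex = (C−B)/|BC| = (0.5932,-0.8050); ey = (0.8050,0.5932)
P = B + 1.85·ex + -2.13·ey = (-4.4623,-3.8554)

-4.46 -3.86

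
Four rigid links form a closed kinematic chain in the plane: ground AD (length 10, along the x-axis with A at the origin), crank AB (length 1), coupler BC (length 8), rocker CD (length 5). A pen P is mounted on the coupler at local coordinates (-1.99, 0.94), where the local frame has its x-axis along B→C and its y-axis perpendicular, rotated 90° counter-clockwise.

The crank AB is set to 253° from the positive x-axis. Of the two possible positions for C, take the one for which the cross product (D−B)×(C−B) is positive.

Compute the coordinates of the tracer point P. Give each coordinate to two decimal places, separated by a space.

A=(0,0), D=(10.00,0)
B = A + 1.00·(cos253°, sin253°) = (-0.2924, -0.9563)
|BD| = 10.3367
circle(B,8.00) ∩ circle(D,5.00): a=7.0548, h=3.7722
  candidates: C₊=(6.3832,3.4524) cross=38.992; C₋=(7.0812,-4.0596) cross=-38.992
  mode + wants cross > 0 → take C=(6.3832,3.4524) (cross=38.992)
ex = (C−B)/|BC| = (0.8344,0.5511); ey = (-0.5511,0.8344)
P = B + -1.99·ex + 0.94·ey = (-2.4709,-1.2686)

-2.47 -1.27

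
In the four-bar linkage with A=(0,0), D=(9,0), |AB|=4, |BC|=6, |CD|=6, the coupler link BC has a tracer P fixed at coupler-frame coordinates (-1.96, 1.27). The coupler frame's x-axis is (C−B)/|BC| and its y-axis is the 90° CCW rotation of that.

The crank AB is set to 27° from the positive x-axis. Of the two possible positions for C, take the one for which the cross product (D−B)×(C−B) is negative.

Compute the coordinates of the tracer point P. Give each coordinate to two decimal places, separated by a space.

A=(0,0), D=(9.00,0)
B = A + 4.00·(cos27°, sin27°) = (3.5640, 1.8160)
|BD| = 5.7313
circle(B,6.00) ∩ circle(D,6.00): a=2.8656, h=5.2714
  candidates: C₊=(7.9523,5.9078) cross=30.212; C₋=(4.6117,-4.0919) cross=-30.212
  mode - wants cross < 0 → take C=(4.6117,-4.0919) (cross=-30.212)
ex = (C−B)/|BC| = (0.1746,-0.9846); ey = (0.9846,0.1746)
P = B + -1.96·ex + 1.27·ey = (4.4723,3.9676)

4.47 3.97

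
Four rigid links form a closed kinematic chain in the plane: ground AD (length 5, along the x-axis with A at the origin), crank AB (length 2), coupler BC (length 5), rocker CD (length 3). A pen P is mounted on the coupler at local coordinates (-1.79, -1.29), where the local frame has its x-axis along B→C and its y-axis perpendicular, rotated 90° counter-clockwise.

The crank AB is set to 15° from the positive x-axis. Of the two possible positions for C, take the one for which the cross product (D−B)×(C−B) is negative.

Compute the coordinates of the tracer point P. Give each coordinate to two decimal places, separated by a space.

-0.25 0.83

A=(0,0), D=(5.00,0)
B = A + 2.00·(cos15°, sin15°) = (1.9319, 0.5176)
|BD| = 3.1115
circle(B,5.00) ∩ circle(D,3.00): a=4.1269, h=2.8230
  candidates: C₊=(6.4708,2.6147) cross=8.784; C₋=(5.5316,-2.9525) cross=-8.784
  mode - wants cross < 0 → take C=(5.5316,-2.9525) (cross=-8.784)
ex = (C−B)/|BC| = (0.7199,-0.6940); ey = (0.6940,0.7199)
P = B + -1.79·ex + -1.29·ey = (-0.2521,0.8312)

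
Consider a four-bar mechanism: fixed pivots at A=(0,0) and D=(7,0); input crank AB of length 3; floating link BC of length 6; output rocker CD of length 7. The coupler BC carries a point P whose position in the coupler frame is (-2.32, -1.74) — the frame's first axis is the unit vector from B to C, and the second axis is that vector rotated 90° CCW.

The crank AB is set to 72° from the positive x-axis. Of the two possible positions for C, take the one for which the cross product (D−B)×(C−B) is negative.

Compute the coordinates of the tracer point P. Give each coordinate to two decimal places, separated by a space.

-0.74 5.22

A=(0,0), D=(7.00,0)
B = A + 3.00·(cos72°, sin72°) = (0.9271, 2.8532)
|BD| = 6.7098
circle(B,6.00) ∩ circle(D,7.00): a=2.3862, h=5.5051
  candidates: C₊=(5.4276,6.8211) cross=36.938; C₋=(0.7458,-3.1441) cross=-36.938
  mode - wants cross < 0 → take C=(0.7458,-3.1441) (cross=-36.938)
ex = (C−B)/|BC| = (-0.0302,-0.9995); ey = (0.9995,-0.0302)
P = B + -2.32·ex + -1.74·ey = (-0.7421,5.2247)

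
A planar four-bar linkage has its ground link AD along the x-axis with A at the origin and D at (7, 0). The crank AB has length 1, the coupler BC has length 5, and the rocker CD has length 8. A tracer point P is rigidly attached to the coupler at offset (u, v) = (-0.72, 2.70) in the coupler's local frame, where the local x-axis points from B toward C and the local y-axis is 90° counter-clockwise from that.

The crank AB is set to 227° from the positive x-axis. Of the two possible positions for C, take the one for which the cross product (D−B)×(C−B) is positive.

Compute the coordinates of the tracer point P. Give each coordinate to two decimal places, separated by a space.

A=(0,0), D=(7.00,0)
B = A + 1.00·(cos227°, sin227°) = (-0.6820, -0.7314)
|BD| = 7.7167
circle(B,5.00) ∩ circle(D,8.00): a=1.3314, h=4.8195
  candidates: C₊=(0.1866,4.1926) cross=37.191; C₋=(1.1002,-5.4030) cross=-37.191
  mode + wants cross > 0 → take C=(0.1866,4.1926) (cross=37.191)
ex = (C−B)/|BC| = (0.1737,0.9848); ey = (-0.9848,0.1737)
P = B + -0.72·ex + 2.70·ey = (-3.4660,-0.9713)

-3.47 -0.97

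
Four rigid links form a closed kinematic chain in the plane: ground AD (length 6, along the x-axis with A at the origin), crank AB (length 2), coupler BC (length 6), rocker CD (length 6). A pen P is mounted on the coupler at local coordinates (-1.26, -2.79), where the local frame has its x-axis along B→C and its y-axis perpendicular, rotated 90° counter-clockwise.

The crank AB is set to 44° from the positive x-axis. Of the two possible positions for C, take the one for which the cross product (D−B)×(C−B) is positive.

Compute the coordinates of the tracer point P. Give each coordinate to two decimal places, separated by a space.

A=(0,0), D=(6.00,0)
B = A + 2.00·(cos44°, sin44°) = (1.4387, 1.3893)
|BD| = 4.7682
circle(B,6.00) ∩ circle(D,6.00): a=2.3841, h=5.5060
  candidates: C₊=(5.3236,5.9618) cross=26.254; C₋=(2.1151,-4.5724) cross=-26.254
  mode + wants cross > 0 → take C=(5.3236,5.9618) (cross=26.254)
ex = (C−B)/|BC| = (0.6475,0.7621); ey = (-0.7621,0.6475)
P = B + -1.26·ex + -2.79·ey = (2.7490,-1.3774)

2.75 -1.38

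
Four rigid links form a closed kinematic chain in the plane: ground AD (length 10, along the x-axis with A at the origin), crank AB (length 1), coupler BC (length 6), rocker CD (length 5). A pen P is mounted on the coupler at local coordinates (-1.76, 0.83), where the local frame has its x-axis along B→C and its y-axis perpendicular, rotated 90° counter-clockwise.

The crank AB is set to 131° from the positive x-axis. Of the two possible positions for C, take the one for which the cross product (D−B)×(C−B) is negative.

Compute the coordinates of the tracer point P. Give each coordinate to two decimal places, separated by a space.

A=(0,0), D=(10.00,0)
B = A + 1.00·(cos131°, sin131°) = (-0.6561, 0.7547)
|BD| = 10.6828
circle(B,6.00) ∩ circle(D,5.00): a=5.8562, h=1.3056
  candidates: C₊=(5.2778,1.6433) cross=13.948; C₋=(5.0933,-0.9614) cross=-13.948
  mode - wants cross < 0 → take C=(5.0933,-0.9614) (cross=-13.948)
ex = (C−B)/|BC| = (0.9582,-0.2860); ey = (0.2860,0.9582)
P = B + -1.76·ex + 0.83·ey = (-2.1051,2.0534)

-2.11 2.05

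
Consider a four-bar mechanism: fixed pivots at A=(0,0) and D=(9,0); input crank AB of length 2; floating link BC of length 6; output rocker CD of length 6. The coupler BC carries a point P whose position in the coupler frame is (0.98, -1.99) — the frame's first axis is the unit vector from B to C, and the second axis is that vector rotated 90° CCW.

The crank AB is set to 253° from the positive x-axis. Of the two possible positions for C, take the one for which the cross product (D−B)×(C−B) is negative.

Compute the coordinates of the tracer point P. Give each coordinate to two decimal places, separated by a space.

-0.51 -4.13

A=(0,0), D=(9.00,0)
B = A + 2.00·(cos253°, sin253°) = (-0.5847, -1.9126)
|BD| = 9.7737
circle(B,6.00) ∩ circle(D,6.00): a=4.8869, h=3.4812
  candidates: C₊=(3.5264,2.4576) cross=34.024; C₋=(4.8889,-4.3702) cross=-34.024
  mode - wants cross < 0 → take C=(4.8889,-4.3702) (cross=-34.024)
ex = (C−B)/|BC| = (0.9123,-0.4096); ey = (0.4096,0.9123)
P = B + 0.98·ex + -1.99·ey = (-0.5058,-4.1294)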